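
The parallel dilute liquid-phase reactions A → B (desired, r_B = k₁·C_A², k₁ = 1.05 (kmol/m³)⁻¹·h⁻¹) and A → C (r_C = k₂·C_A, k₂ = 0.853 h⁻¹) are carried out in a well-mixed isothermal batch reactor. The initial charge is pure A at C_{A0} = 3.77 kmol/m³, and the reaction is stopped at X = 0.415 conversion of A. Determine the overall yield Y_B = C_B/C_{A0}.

0.325

C_A = C_{A0}(1−X) = 2.205 kmol/m³.
Along a PFR/batch, dC_C/dC_A = −r_C/(r_B+r_C) = −k₂/(k₂+k₁·C_A).
Integrating from C_{A0} to C_A: C_C = (0.853/1.05)·ln[(0.853+1.05·3.77)/(0.853+1.05·2.21)] = 0.8124·ln(4.812/3.169) = 0.3393 kmol/m³.
Then C_B = (C_{A0}−C_A) − C_C = 1.565 − 0.3393 = 1.225 kmol/m³.
Y_B = C_B/C_{A0} = 1.225/3.77 = 0.325.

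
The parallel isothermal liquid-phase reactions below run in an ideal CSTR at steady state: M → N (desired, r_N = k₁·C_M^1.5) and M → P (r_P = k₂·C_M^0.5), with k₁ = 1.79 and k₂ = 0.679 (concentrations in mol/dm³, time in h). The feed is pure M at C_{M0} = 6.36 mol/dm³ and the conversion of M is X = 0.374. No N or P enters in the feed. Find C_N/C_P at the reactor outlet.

Exit C_M = C_{M0}(1−X) = 6.36×0.626 = 3.981 mol/dm³.
In a CSTR the entire volume is at exit conditions, so r_N = 1.79×3.981^1.5 = 14.22 and r_P = 0.679×3.981^0.5 = 1.355.
Overall selectivity = C_N/C_P = r_Nτ/(r_Pτ) = r_N/r_P = 10.5.

10.5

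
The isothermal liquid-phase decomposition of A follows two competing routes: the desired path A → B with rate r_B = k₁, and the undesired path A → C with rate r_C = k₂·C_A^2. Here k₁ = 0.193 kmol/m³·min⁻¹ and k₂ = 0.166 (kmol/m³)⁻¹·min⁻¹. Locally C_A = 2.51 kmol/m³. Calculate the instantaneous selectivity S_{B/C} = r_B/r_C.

S_{B/C} = r_B/r_C = (k₁)/(k₂·C_A^2) = (k₁/k₂)·C_A^-2.
= (0.193) / (0.166×2.510^2) = 0.1930/1.046 = 0.185.
The undesired path is higher order in A, so low C_A (CSTR or dilute feed) favours B.

0.185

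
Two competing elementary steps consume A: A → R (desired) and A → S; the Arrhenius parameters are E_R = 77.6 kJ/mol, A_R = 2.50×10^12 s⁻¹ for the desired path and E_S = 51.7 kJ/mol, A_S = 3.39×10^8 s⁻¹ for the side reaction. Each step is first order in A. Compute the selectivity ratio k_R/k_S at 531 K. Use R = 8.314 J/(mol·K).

k_R/k_S = (A_R/A_S)·exp[−(E_R−E_S)/(RT)] = (A_R/A_S)·exp[(E_S−E_R)/(RT)].
(E_S−E_R)/(RT) = (51.7−77.6)×10³/(8.314×531) = -25900/4415 = -5.867.
k_R/k_S = (2.50×10^12/3.39×10^8)·exp(-5.867) = 7375 × 0.002832 = 20.9.
Since E_R > E_S, raising the temperature improves selectivity toward R.

20.9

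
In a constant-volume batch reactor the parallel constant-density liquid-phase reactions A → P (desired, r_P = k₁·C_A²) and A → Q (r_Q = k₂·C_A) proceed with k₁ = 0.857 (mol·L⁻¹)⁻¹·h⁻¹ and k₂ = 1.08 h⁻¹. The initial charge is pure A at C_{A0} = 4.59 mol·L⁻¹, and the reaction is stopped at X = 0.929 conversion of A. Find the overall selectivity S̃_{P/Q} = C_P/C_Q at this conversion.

C_A = C_{A0}(1−X) = 0.3259 mol·L⁻¹.
Along a PFR/batch, dC_Q/dC_A = −r_Q/(r_P+r_Q) = −k₂/(k₂+k₁·C_A).
Integrating from C_{A0} to C_A: C_Q = (1.08/0.857)·ln[(1.08+0.857·4.59)/(1.08+0.857·0.326)] = 1.260·ln(5.014/1.359) = 1.645 mol·L⁻¹.
Then C_P = (C_{A0}−C_A) − C_Q = 4.264 − 1.645 = 2.619 mol·L⁻¹.
S̃_{P/Q} = C_P/C_Q = 2.619/1.645 = 1.59.

1.59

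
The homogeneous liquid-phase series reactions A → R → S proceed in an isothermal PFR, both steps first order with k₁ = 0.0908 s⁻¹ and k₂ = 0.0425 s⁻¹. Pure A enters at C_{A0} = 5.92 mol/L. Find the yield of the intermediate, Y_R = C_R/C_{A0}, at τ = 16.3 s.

The intermediate concentration in a first-order A→B→C sequence is C_R = k₁C_{A0}(e^(−k₁τ) − e^(−k₂τ))/(k₂−k₁).
e^(−k₁τ) = e^(−0.0908×16.3) = e^(−1.480) = 0.2276; e^(−k₂τ) = e^(−0.6928) = 0.5002.
C_R = 0.0908×5.92/(0.0425−0.0908) × (0.2276−0.5002) = (-11.13)×(-0.2726) = 3.033 mol/L.
Y_R = C_R/C_{A0} = 3.033/5.92 = 0.512.

0.512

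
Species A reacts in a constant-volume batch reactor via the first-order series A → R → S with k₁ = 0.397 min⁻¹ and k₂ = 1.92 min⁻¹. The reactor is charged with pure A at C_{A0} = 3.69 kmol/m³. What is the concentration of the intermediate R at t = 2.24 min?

0.382 kmol/m³

For first-order series with pure A initially, C_R(t) = k₁C_{A0}/(k₂−k₁)·(e^(−k₁t) − e^(−k₂t)).
e^(−k₁t) = e^(−0.397×2.24) = e^(−0.8893) = 0.4110; e^(−k₂t) = e^(−4.301) = 0.01356.
C_R = 0.397×3.69/(1.92−0.397) × (0.4110−0.01356) = 0.9619×0.3974 = 0.3822 kmol/m³.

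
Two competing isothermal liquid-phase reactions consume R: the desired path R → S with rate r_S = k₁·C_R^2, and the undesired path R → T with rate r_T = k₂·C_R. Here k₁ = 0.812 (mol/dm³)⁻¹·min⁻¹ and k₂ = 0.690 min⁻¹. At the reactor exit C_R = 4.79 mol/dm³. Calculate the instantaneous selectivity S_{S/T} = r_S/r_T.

5.64

S_{S/T} = r_S/r_T = (k₁·C_R^2)/(k₂·C_R) = (k₁/k₂)·C_R.
= (0.812×4.790^2) / (0.690×4.790) = 18.63/3.305 = 5.64.
Since the desired path is higher order in R, keeping C_R high (PFR or concentrated feed) favours S.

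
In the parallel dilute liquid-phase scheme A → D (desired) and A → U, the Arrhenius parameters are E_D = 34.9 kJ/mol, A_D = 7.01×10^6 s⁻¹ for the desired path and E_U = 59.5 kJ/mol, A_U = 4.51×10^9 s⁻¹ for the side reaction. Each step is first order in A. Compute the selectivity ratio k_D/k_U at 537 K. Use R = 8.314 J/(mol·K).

0.384

With equal orders, S_{D/U} = k_D/k_U = (A_D/A_U)·exp[(E_U−E_D)/(RT)].
(E_U−E_D)/(RT) = (59.5−34.9)×10³/(8.314×537) = 24600/4465 = 5.510.
k_D/k_U = (7.01×10^6/4.51×10^9)·exp(5.510) = 0.001554 × 247.1 = 0.384.
Since E_D < E_U, lowering the temperature improves selectivity toward D.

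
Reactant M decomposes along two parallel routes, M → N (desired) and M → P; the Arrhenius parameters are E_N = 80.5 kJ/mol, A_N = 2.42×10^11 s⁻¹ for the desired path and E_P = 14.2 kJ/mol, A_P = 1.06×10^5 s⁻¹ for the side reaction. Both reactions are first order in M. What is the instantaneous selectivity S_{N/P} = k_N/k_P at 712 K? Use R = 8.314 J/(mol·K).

31.2

With equal orders, S_{N/P} = k_N/k_P = (A_N/A_P)·exp[(E_P−E_N)/(RT)].
(E_P−E_N)/(RT) = (14.2−80.5)×10³/(8.314×712) = -66300/5920 = -11.20.
k_N/k_P = (2.42×10^11/1.06×10^5)·exp(-11.20) = 2.283×10^6 × 1.367×10^-5 = 31.2.
Since E_N > E_P, raising the temperature improves selectivity toward N.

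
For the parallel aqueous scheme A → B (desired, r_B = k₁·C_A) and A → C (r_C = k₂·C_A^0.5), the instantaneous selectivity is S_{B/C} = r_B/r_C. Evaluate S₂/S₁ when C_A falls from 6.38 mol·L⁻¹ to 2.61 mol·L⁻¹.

0.640

S_{B/C} = (k₁/k₂)·C_A^0.5, so S₂/S₁ = (C_{A,2}/C_{A,1})^0.5.
= (2.61/6.38)^0.5 = (0.4091)^0.5 = 0.640.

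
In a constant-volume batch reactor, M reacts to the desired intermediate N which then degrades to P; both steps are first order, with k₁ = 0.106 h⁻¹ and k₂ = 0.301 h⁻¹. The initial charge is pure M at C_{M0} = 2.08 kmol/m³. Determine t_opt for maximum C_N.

For first-order series the maximum of C_N occurs at t_opt = ln(k₂/k₁)/(k₂−k₁).
= ln(0.301/0.106)/(0.301−0.106) = ln(2.840)/0.1950 = 1.044/0.1950 = 5.35 h.

5.35 h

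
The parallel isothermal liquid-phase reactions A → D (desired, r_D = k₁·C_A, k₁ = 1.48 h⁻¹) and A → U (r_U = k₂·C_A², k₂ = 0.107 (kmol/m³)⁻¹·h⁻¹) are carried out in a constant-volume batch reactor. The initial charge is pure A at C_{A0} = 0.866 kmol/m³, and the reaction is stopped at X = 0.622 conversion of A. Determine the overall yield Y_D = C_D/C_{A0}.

C_A = C_{A0}(1−X) = 0.3273 kmol/m³.
Along a PFR/batch, dC_D/dC_A = −r_D/(r_D+r_U) = −k₁/(k₁+k₂·C_A).
Integrating from C_{A0} to C_A: C_D = (1.48/0.107)·ln[(1.48+0.107·0.866)/(1.48+0.107·0.327)] = 13.83·ln(1.573/1.515) = 0.5164 kmol/m³.
Y_D = C_D/C_{A0} = 0.5164/0.866 = 0.596.

0.596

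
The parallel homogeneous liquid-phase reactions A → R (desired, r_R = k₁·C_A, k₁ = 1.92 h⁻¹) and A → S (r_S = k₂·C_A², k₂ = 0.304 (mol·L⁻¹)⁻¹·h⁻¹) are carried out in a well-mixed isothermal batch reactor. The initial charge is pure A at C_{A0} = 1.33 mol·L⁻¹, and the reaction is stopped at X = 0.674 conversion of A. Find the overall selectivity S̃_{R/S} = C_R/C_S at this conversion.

7.24

C_A = C_{A0}(1−X) = 0.4336 mol·L⁻¹.
Along a PFR/batch, dC_R/dC_A = −r_R/(r_R+r_S) = −k₁/(k₁+k₂·C_A).
Integrating from C_{A0} to C_A: C_R = (1.92/0.304)·ln[(1.92+0.304·1.33)/(1.92+0.304·0.434)] = 6.316·ln(2.324/2.052) = 0.7876 mol·L⁻¹.
C_S = (C_{A0}−C_A)−C_R = 0.1088 mol·L⁻¹; S̃_{R/S} = 0.7876/0.1088 = 7.24.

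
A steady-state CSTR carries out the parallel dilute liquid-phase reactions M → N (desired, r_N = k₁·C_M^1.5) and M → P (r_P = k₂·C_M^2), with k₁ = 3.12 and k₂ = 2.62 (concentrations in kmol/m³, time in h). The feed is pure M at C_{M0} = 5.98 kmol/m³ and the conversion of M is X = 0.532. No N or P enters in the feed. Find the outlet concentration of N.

1.32 kmol/m³

Exit C_M = C_{M0}(1−X) = 5.98×0.468 = 2.799 kmol/m³.
In a CSTR the entire volume is at exit conditions, so r_N = 3.12×2.799^1.5 = 14.61 and r_P = 2.62×2.799^2 = 20.52.
Fraction of consumed M going to N: r_N/(r_N+r_P) = 0.4158.
C_N = 0.4158·C_{M0}·X = 0.4158×5.98×0.532 = 1.32 kmol/m³.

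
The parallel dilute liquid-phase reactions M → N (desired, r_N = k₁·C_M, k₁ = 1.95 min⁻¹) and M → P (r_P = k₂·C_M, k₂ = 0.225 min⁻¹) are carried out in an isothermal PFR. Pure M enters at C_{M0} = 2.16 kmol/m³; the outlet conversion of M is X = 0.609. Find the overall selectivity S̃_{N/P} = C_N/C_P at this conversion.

8.67

C_M = C_{M0}(1−X) = 0.8446 kmol/m³.
Both paths are first order in M, so the instantaneous fraction to N is constant: dC_N/d(−C_M) = k₁/(k₁+k₂) = 0.8966.
C_N = 0.8966·(C_{M0}−C_M) = 0.8966×1.315 = 1.18 kmol/m³.
C_P = (C_{M0}−C_M)−C_N = 0.1361 kmol/m³; S̃_{N/P} = 1.179/0.1361 = 8.67.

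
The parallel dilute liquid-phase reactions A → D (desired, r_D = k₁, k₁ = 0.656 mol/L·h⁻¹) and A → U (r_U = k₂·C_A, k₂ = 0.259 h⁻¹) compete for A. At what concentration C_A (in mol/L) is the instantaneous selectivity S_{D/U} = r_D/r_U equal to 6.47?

0.391 mol/L

S_{D/U} = (k₁/k₂)·C_A⁻¹ ⇒ C_A = (S·k₂/k₁)^(-1).
= (6.47×0.259/0.656)^(-1) = (2.554)^(-1) = 0.391 mol/L.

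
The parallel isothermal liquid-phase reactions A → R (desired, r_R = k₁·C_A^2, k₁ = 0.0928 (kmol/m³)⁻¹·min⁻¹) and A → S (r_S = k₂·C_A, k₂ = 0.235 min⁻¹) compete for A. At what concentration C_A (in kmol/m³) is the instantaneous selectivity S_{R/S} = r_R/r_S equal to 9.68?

S_{R/S} = (k₁/k₂)·C_A ⇒ C_A = S·k₂/k₁.
= 9.68×0.235/0.0928 = 24.5 kmol/m³.

24.5 kmol/m³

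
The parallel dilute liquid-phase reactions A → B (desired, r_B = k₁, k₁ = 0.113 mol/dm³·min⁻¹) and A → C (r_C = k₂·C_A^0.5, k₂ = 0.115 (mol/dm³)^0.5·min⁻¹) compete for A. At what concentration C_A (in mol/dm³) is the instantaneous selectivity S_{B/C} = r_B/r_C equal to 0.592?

2.75 mol/dm³

S_{B/C} = (k₁/k₂)·C_A^-0.5 ⇒ C_A = (S·k₂/k₁)^(-2).
= (0.592×0.115/0.113)^(-2) = (0.6025)^(-2) = 2.75 mol/dm³.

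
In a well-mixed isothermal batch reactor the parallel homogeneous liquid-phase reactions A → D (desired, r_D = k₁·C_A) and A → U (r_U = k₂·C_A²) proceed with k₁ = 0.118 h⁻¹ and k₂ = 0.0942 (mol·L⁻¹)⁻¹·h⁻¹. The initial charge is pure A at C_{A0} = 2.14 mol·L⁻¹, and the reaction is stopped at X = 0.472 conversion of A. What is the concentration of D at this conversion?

C_A = C_{A0}(1−X) = 1.130 mol·L⁻¹.
Along a PFR/batch, dC_D/dC_A = −r_D/(r_D+r_U) = −k₁/(k₁+k₂·C_A).
Integrating from C_{A0} to C_A: C_D = (0.118/0.0942)·ln[(0.118+0.0942·2.14)/(0.118+0.0942·1.13)] = 1.253·ln(0.3196/0.2244) = 0.4427 mol·L⁻¹.

0.443 mol·L⁻¹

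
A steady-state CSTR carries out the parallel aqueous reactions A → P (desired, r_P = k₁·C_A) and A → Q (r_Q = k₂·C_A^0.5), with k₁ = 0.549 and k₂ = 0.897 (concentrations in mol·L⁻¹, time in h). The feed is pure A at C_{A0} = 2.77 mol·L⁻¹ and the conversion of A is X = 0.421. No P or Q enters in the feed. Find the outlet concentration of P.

0.509 mol·L⁻¹

Exit C_A = C_{A0}(1−X) = 2.77×0.579 = 1.604 mol·L⁻¹.
In a CSTR the entire volume is at exit conditions, so r_P = 0.549×1.604 = 0.8805 and r_Q = 0.897×1.604^0.5 = 1.136.
Fraction of consumed A going to P: r_P/(r_P+r_Q) = 0.4367.
C_P = 0.4367·C_{A0}·X = 0.4367×2.77×0.421 = 0.509 mol·L⁻¹.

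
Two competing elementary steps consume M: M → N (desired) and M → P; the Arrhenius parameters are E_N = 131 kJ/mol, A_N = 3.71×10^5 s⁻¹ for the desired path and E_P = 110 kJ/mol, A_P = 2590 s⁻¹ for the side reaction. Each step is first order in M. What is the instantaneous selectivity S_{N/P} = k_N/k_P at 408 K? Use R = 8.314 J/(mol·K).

With equal orders, S_{N/P} = k_N/k_P = (A_N/A_P)·exp[(E_P−E_N)/(RT)].
(E_P−E_N)/(RT) = (110−131)×10³/(8.314×408) = -21000/3392 = -6.191.
k_N/k_P = (3.71×10^5/2590)·exp(-6.191) = 143.2 × 0.002048 = 0.293.
Since E_N > E_P, raising the temperature improves selectivity toward N.

0.293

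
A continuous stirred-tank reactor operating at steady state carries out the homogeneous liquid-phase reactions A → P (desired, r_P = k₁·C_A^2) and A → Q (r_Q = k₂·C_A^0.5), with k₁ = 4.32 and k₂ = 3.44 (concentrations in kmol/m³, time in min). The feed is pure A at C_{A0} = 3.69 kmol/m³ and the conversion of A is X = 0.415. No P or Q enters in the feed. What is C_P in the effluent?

1.22 kmol/m³

Exit C_A = C_{A0}(1−X) = 3.69×0.585 = 2.159 kmol/m³.
In a CSTR the entire volume is at exit conditions, so r_P = 4.32×2.159^2 = 20.13 and r_Q = 3.44×2.159^0.5 = 5.054.
Fraction of consumed A going to P: r_P/(r_P+r_Q) = 0.7993.
C_P = 0.7993·C_{A0}·X = 0.7993×3.69×0.415 = 1.22 kmol/m³.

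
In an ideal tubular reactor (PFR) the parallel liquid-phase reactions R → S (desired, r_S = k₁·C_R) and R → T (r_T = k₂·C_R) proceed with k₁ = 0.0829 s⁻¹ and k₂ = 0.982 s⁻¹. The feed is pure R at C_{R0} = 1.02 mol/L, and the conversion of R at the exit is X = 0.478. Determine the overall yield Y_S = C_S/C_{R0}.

C_R = C_{R0}(1−X) = 0.5324 mol/L.
Both paths are first order in R, so the instantaneous fraction to S is constant: dC_S/d(−C_R) = k₁/(k₁+k₂) = 0.07785.
C_S = 0.07785·(C_{R0}−C_R) = 0.07785×0.4876 = 0.0380 mol/L.
Y_S = C_S/C_{R0} = 0.03796/1.02 = 0.0372.

0.0372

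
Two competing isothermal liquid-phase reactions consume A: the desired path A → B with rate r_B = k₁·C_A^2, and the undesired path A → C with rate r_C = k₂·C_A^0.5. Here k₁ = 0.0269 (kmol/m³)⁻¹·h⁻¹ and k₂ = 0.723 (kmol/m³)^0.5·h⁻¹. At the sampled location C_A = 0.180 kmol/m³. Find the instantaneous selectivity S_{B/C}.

0.00284

S_{B/C} = r_B/r_C = (k₁·C_A^2)/(k₂·C_A^0.5) = (k₁/k₂)·C_A^1.5.
= (0.0269×0.1800^2) / (0.723×0.1800^0.5) = 8.716×10^-4/0.3067 = 0.00284.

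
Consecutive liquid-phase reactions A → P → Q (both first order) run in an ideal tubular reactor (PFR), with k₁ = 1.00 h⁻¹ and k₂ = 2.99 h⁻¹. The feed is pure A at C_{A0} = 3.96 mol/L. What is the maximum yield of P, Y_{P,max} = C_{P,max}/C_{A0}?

0.193

For a first-order series the maximum intermediate yield is C_{P,max}/C_{A0} = (k₁/k₂)^[k₂/(k₂−k₁)].
= (1.00/2.99)^(2.99/(2.99−1.00)) = (0.3344)^(1.503) = 0.1929.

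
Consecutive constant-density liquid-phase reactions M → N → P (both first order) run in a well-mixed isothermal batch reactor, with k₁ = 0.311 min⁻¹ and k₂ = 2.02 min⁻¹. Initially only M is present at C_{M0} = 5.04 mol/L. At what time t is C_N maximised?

The intermediate peaks when r₁ = r₂, i.e. k₁e^(−k₁t) = k₂e^(−k₂t), giving t_opt = ln(k₂/k₁)/(k₂−k₁).
= ln(2.02/0.311)/(2.02−0.311) = ln(6.495)/1.709 = 1.871/1.709 = 1.09 min.

1.09 min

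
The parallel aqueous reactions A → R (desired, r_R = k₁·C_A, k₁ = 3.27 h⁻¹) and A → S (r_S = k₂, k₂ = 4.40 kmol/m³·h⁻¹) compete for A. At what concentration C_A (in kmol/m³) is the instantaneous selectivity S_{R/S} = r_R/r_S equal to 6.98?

S_{R/S} = (k₁/k₂)·C_A ⇒ C_A = S·k₂/k₁.
= 6.98×4.40/3.27 = 9.39 kmol/m³.

9.39 kmol/m³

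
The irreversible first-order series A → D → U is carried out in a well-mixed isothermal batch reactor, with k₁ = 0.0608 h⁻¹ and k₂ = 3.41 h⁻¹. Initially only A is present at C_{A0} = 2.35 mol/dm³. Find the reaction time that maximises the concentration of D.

1.20 h

For first-order series the maximum of C_D occurs at t_opt = ln(k₂/k₁)/(k₂−k₁).
= ln(3.41/0.0608)/(3.41−0.0608) = ln(56.09)/3.349 = 4.027/3.349 = 1.20 h.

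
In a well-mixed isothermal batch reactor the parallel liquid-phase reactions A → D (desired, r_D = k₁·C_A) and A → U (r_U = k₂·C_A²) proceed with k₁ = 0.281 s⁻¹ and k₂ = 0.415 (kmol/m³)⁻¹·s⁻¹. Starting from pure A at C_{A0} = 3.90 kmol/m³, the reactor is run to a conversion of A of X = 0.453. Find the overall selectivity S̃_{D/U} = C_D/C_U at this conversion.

C_A = C_{A0}(1−X) = 2.133 kmol/m³.
Along a PFR/batch, dC_D/dC_A = −r_D/(r_D+r_U) = −k₁/(k₁+k₂·C_A).
Integrating from C_{A0} to C_A: C_D = (0.281/0.415)·ln[(0.281+0.415·3.90)/(0.281+0.415·2.13)] = 0.6771·ln(1.899/1.166) = 0.3303 kmol/m³.
C_U = (C_{A0}−C_A)−C_D = 1.436 kmol/m³; S̃_{D/U} = 0.3303/1.436 = 0.230.

0.230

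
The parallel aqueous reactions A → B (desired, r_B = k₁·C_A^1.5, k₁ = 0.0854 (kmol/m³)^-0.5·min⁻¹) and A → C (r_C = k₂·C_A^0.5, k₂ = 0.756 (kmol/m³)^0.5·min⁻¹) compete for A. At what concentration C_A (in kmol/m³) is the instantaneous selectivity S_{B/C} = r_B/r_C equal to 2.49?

22.0 kmol/m³

S_{B/C} = (k₁/k₂)·C_A ⇒ C_A = S·k₂/k₁.
= 2.49×0.756/0.0854 = 22.0 kmol/m³.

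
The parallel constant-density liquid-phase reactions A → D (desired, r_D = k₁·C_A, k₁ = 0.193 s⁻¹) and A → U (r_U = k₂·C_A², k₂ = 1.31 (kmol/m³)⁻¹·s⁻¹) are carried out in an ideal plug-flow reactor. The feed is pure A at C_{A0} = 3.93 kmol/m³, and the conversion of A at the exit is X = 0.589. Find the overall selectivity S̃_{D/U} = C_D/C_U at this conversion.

0.0564

C_A = C_{A0}(1−X) = 1.615 kmol/m³.
Along a PFR/batch, dC_D/dC_A = −r_D/(r_D+r_U) = −k₁/(k₁+k₂·C_A).
Integrating from C_{A0} to C_A: C_D = (0.193/1.31)·ln[(0.193+1.31·3.93)/(0.193+1.31·1.62)] = 0.1473·ln(5.341/2.309) = 0.1236 kmol/m³.
C_U = (C_{A0}−C_A)−C_D = 2.191 kmol/m³; S̃_{D/U} = 0.1236/2.191 = 0.0564.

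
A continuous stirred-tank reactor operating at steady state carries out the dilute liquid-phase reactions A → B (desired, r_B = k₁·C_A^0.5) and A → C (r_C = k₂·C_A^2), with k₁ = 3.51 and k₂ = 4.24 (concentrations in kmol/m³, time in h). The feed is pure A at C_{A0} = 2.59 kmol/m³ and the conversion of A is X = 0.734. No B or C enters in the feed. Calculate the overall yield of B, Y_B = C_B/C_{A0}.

0.434

Exit C_A = C_{A0}(1−X) = 2.59×0.266 = 0.6889 kmol/m³.
In a CSTR the entire volume is at exit conditions, so r_B = 3.51×0.6889^0.5 = 2.913 and r_C = 4.24×0.6889^2 = 2.012.
Fraction of consumed A going to B: r_B/(r_B+r_C) = 0.5914.
C_B = 0.5914·C_{A0}·X = 0.5914×2.59×0.734 = 1.12 kmol/m³; Y_B = C_B/C_{A0} = 0.434.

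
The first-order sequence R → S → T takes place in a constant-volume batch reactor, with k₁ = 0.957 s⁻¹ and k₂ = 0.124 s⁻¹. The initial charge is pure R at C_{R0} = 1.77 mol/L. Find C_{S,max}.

Evaluating C_S at t_opt = ln(k₂/k₁)/(k₂−k₁) gives C_{S,max}/C_{R0} = (k₁/k₂)^[k₂/(k₂−k₁)].
= (0.957/0.124)^(0.124/(0.124−0.957)) = (7.718)^(-0.1489) = 0.7377.
C_{S,max} = 0.7377×1.77 = 1.31 mol/L.

1.31 mol/L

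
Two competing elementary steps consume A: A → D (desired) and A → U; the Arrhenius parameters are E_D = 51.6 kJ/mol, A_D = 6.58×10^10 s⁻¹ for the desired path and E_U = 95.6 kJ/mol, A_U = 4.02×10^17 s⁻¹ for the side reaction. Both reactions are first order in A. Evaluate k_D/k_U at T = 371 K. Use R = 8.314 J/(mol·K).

k_D/k_U = (A_D/A_U)·exp[−(E_D−E_U)/(RT)] = (A_D/A_U)·exp[(E_U−E_D)/(RT)].
(E_U−E_D)/(RT) = (95.6−51.6)×10³/(8.314×371) = 44000/3084 = 14.26.
k_D/k_U = (6.58×10^10/4.02×10^17)·exp(14.26) = 1.637×10^-7 × 1.567×10^6 = 0.257.

0.257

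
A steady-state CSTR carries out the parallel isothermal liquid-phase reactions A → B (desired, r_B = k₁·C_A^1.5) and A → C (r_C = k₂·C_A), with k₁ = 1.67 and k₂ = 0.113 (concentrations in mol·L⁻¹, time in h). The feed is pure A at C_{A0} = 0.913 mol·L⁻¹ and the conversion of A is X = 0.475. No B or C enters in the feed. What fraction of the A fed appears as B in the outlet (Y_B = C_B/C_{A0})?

0.433

Exit C_A = C_{A0}(1−X) = 0.913×0.525 = 0.4793 mol·L⁻¹.
In a CSTR the entire volume is at exit conditions, so r_B = 1.67×0.4793^1.5 = 0.5542 and r_C = 0.113×0.4793 = 0.05416.
Fraction of consumed A going to B: r_B/(r_B+r_C) = 0.9110.
C_B = 0.9110·C_{A0}·X = 0.9110×0.913×0.475 = 0.395 mol·L⁻¹; Y_B = C_B/C_{A0} = 0.433.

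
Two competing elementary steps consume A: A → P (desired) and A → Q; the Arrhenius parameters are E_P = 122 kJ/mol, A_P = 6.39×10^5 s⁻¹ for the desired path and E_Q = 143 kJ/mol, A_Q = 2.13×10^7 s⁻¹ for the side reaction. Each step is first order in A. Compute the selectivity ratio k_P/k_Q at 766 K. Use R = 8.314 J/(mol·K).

With equal orders, S_{P/Q} = k_P/k_Q = (A_P/A_Q)·exp[(E_Q−E_P)/(RT)].
(E_Q−E_P)/(RT) = (143−122)×10³/(8.314×766) = 21000/6369 = 3.297.
k_P/k_Q = (6.39×10^5/2.13×10^7)·exp(3.297) = 0.03000 × 27.04 = 0.811.

0.811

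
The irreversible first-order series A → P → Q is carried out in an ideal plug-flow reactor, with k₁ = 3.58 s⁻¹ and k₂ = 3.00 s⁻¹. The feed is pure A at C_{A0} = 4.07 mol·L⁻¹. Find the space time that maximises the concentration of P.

Setting dC_P/dτ = 0 gives τ_opt = ln(k₂/k₁)/(k₂−k₁).
= ln(3.00/3.58)/(3.00−3.58) = ln(0.8380)/-0.5800 = -0.1768/-0.5800 = 0.305 s.

0.305 s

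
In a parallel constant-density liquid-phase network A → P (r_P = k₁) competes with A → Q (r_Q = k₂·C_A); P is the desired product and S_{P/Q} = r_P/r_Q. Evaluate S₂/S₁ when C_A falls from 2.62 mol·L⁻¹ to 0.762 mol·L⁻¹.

S_{P/Q} = (k₁/k₂)·C_A⁻¹, so S₂/S₁ = (C_{A,2}/C_{A,1})⁻¹.
= 2.62/0.762 = 3.44.
Selectivity toward P rises as C_A falls — low-concentration operation is favoured.

3.44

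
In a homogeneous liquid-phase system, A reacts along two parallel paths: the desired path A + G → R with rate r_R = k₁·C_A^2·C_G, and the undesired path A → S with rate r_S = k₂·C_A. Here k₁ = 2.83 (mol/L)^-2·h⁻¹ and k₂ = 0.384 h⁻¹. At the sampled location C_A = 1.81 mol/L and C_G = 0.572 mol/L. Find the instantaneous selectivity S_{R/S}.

S_{R/S} = r_R/r_S = (k₁·C_A^2·C_G)/(k₂·C_A) = (k₁/k₂)·C_A·C_G.
= (2.83×1.810^2×0.5720) / (0.384×1.810) = 5.303/0.6950 = 7.63.

7.63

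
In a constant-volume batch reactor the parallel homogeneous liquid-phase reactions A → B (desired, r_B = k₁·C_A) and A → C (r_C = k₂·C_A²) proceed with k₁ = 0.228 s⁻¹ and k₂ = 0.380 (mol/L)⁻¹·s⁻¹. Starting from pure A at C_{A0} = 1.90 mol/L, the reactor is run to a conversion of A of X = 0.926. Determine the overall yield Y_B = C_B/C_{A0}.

C_A = C_{A0}(1−X) = 0.1406 mol/L.
Along a PFR/batch, dC_B/dC_A = −r_B/(r_B+r_C) = −k₁/(k₁+k₂·C_A).
Integrating from C_{A0} to C_A: C_B = (0.228/0.380)·ln[(0.228+0.380·1.90)/(0.228+0.380·0.141)] = 0.6000·ln(0.9500/0.2814) = 0.7300 mol/L.
Y_B = C_B/C_{A0} = 0.7300/1.90 = 0.384.

0.384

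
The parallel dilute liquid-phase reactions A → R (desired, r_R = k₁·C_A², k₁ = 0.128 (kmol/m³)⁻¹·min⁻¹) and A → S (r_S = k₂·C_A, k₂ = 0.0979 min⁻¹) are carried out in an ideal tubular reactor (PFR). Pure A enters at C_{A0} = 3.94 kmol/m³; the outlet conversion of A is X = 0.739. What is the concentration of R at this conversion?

C_A = C_{A0}(1−X) = 1.028 kmol/m³.
Along a PFR/batch, dC_S/dC_A = −r_S/(r_R+r_S) = −k₂/(k₂+k₁·C_A).
Integrating from C_{A0} to C_A: C_S = (0.0979/0.128)·ln[(0.0979+0.128·3.94)/(0.0979+0.128·1.03)] = 0.7648·ln(0.6022/0.2295) = 0.7378 kmol/m³.
Then C_R = (C_{A0}−C_A) − C_S = 2.912 − 0.7378 = 2.174 kmol/m³.

2.17 kmol/m³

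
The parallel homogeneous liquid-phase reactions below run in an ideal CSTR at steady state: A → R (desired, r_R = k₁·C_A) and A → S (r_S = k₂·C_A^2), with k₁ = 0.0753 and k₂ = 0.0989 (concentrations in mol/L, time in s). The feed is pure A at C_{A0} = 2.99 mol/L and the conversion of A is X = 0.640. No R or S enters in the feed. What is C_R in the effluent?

Exit C_A = C_{A0}(1−X) = 2.99×0.360 = 1.076 mol/L.
Rates in a CSTR are evaluated at the outlet concentration: r_R = 0.0753×1.076 = 0.08105, r_S = 0.0989×1.076^2 = 0.1146.
Fraction of consumed A going to R: r_R/(r_R+r_S) = 0.4143.
C_R = 0.4143·C_{A0}·X = 0.4143×2.99×0.640 = 0.793 mol/L.

0.793 mol/L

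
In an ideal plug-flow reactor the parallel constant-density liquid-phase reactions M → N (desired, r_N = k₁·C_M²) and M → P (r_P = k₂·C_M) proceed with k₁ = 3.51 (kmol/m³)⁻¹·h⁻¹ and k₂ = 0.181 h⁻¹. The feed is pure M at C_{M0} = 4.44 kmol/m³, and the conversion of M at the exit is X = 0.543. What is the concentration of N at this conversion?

C_M = C_{M0}(1−X) = 2.029 kmol/m³.
Along a PFR/batch, dC_P/dC_M = −r_P/(r_N+r_P) = −k₂/(k₂+k₁·C_M).
Integrating from C_{M0} to C_M: C_P = (0.181/3.51)·ln[(0.181+3.51·4.44)/(0.181+3.51·2.03)] = 0.05157·ln(15.77/7.303) = 0.03968 kmol/m³.
Then C_N = (C_{M0}−C_M) − C_P = 2.411 − 0.03968 = 2.371 kmol/m³.

2.37 kmol/m³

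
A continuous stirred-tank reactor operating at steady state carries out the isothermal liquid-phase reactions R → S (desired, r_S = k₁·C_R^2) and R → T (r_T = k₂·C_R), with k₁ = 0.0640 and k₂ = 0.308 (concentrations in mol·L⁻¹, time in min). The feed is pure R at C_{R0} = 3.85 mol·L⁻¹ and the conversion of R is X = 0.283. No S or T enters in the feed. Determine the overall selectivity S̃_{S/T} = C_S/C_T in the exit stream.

0.574

Exit C_R = C_{R0}(1−X) = 3.85×0.717 = 2.760 mol·L⁻¹.
In a CSTR the entire volume is at exit conditions, so r_S = 0.0640×2.760^2 = 0.4877 and r_T = 0.308×2.760 = 0.8502.
Overall selectivity = C_S/C_T = r_Sτ/(r_Tτ) = r_S/r_T = 0.574.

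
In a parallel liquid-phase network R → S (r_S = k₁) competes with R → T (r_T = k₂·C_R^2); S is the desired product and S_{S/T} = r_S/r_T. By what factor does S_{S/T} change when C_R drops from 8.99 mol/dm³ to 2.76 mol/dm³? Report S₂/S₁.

10.6

S_{S/T} = (k₁/k₂)·C_R^-2, so S₂/S₁ = (C_{R,2}/C_{R,1})^-2.
= (2.76/8.99)^(-2) = (0.3070)^(-2) = 10.6.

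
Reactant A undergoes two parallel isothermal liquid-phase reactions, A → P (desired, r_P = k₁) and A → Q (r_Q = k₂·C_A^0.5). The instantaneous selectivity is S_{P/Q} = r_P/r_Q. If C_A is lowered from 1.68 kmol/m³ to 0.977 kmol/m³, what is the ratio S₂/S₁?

1.31

S_{P/Q} = (k₁/k₂)·C_A^-0.5, so S₂/S₁ = (C_{A,2}/C_{A,1})^-0.5.
= (0.977/1.68)^(-0.5) = (0.5815)^(-0.5) = 1.31.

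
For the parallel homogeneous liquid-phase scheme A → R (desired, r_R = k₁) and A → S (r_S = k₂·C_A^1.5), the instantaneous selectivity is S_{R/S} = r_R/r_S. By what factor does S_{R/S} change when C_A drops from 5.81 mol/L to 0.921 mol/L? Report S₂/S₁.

15.8

S_{R/S} = (k₁/k₂)·C_A^-1.5, so S₂/S₁ = (C_{A,2}/C_{A,1})^-1.5.
= (0.921/5.81)^(-1.5) = (0.1585)^(-1.5) = 15.8.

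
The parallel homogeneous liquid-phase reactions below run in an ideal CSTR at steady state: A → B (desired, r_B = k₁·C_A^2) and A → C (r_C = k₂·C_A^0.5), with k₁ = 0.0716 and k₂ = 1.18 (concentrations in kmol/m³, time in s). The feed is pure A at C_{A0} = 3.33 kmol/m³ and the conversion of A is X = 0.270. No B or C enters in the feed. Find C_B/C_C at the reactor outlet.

0.230

Exit C_A = C_{A0}(1−X) = 3.33×0.730 = 2.431 kmol/m³.
Rates in a CSTR are evaluated at the outlet concentration: r_B = 0.0716×2.431^2 = 0.4231, r_C = 1.18×2.431^0.5 = 1.840.
Overall selectivity = C_B/C_C = r_Bτ/(r_Cτ) = r_B/r_C = 0.230.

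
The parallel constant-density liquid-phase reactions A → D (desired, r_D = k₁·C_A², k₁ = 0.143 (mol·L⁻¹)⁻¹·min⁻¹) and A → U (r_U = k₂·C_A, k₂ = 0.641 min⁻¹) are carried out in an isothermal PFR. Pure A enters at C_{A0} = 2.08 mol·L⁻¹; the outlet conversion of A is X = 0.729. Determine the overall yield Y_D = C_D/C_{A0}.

C_A = C_{A0}(1−X) = 0.5637 mol·L⁻¹.
Along a PFR/batch, dC_U/dC_A = −r_U/(r_D+r_U) = −k₂/(k₂+k₁·C_A).
Integrating from C_{A0} to C_A: C_U = (0.641/0.143)·ln[(0.641+0.143·2.08)/(0.641+0.143·0.564)] = 4.483·ln(0.9384/0.7216) = 1.178 mol·L⁻¹.
Then C_D = (C_{A0}−C_A) − C_U = 1.516 − 1.178 = 0.3386 mol·L⁻¹.
Y_D = C_D/C_{A0} = 0.3386/2.08 = 0.163.

0.163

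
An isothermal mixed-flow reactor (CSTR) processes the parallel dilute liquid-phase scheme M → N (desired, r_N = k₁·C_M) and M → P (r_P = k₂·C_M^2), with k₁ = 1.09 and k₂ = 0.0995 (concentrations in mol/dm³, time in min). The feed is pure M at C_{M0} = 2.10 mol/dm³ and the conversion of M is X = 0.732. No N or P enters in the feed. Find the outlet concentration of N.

Exit C_M = C_{M0}(1−X) = 2.10×0.268 = 0.5628 mol/dm³.
In a CSTR the entire volume is at exit conditions, so r_N = 1.09×0.5628 = 0.6135 and r_P = 0.0995×0.5628^2 = 0.03152.
Fraction of consumed M going to N: r_N/(r_N+r_P) = 0.9511.
C_N = 0.9511·C_{M0}·X = 0.9511×2.10×0.732 = 1.46 mol/dm³.

1.46 mol/dm³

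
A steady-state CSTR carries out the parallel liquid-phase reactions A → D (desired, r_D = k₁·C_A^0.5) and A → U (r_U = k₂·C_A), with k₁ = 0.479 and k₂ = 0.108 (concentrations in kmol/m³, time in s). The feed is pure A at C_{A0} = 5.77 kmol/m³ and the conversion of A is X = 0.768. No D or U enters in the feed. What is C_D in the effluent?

Exit C_A = C_{A0}(1−X) = 5.77×0.232 = 1.339 kmol/m³.
A CSTR operates uniformly at the exit composition, giving r_D = 0.5542 and r_U = 0.1446 (each k·C_A^n at C_A = 1.339).
Fraction of consumed A going to D: r_D/(r_D+r_U) = 0.7931.
C_D = 0.7931·C_{A0}·X = 0.7931×5.77×0.768 = 3.51 kmol/m³.

3.51 kmol/m³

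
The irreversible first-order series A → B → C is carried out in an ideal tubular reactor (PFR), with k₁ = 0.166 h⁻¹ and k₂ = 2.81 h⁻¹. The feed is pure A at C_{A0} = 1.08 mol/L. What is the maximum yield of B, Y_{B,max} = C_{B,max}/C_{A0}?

0.0495

For a first-order series the maximum intermediate yield is C_{B,max}/C_{A0} = (k₁/k₂)^[k₂/(k₂−k₁)].
= (0.166/2.81)^(2.81/(2.81−0.166)) = (0.05907)^(1.063) = 0.04946.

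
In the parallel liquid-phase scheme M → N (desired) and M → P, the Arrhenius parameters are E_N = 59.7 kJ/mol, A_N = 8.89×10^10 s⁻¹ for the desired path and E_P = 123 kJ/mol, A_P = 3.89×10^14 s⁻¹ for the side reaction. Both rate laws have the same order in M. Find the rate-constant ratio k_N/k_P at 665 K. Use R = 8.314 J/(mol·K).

21.4

With equal orders, S_{N/P} = k_N/k_P = (A_N/A_P)·exp[(E_P−E_N)/(RT)].
(E_P−E_N)/(RT) = (123−59.7)×10³/(8.314×665) = 63300/5529 = 11.45.
k_N/k_P = (8.89×10^10/3.89×10^14)·exp(11.45) = 2.285×10^-4 × 93819 = 21.4.
Since E_N < E_P, lowering the temperature improves selectivity toward N.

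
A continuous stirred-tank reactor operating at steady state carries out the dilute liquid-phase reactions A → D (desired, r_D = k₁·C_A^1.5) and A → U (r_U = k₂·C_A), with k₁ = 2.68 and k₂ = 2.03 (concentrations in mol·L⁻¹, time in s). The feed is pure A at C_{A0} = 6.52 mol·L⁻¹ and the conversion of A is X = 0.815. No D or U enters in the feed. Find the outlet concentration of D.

3.14 mol·L⁻¹

Exit C_A = C_{A0}(1−X) = 6.52×0.185 = 1.206 mol·L⁻¹.
Rates in a CSTR are evaluated at the outlet concentration: r_D = 2.68×1.206^1.5 = 3.550, r_U = 2.03×1.206 = 2.449.
Fraction of consumed A going to D: r_D/(r_D+r_U) = 0.5918.
C_D = 0.5918·C_{A0}·X = 0.5918×6.52×0.815 = 3.14 mol·L⁻¹.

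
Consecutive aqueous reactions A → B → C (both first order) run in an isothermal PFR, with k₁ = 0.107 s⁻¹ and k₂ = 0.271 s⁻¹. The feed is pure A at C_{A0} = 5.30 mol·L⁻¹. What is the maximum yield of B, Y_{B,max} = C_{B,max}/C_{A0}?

For a first-order series the maximum intermediate yield is C_{B,max}/C_{A0} = (k₁/k₂)^[k₂/(k₂−k₁)].
= (0.107/0.271)^(0.271/(0.271−0.107)) = (0.3948)^(1.652) = 0.2153.

0.215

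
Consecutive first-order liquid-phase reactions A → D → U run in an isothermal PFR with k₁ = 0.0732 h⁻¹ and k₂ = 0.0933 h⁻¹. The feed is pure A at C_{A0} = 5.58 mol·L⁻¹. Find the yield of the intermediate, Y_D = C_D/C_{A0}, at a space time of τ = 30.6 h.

The intermediate concentration in a first-order A→B→C sequence is C_D = k₁C_{A0}(e^(−k₁τ) − e^(−k₂τ))/(k₂−k₁).
e^(−k₁τ) = e^(−0.0732×30.6) = e^(−2.240) = 0.1065; e^(−k₂τ) = e^(−2.855) = 0.05756.
C_D = 0.0732×5.58/(0.0933−0.0732) × (0.1065−0.05756) = 20.32×0.04891 = 0.9939 mol·L⁻¹.
Y_D = C_D/C_{A0} = 0.9939/5.58 = 0.178.

0.178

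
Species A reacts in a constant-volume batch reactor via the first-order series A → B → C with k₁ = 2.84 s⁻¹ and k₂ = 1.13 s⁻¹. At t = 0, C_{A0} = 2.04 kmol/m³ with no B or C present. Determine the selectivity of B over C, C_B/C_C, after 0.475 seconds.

The intermediate concentration in a first-order A→B→C sequence is C_B = k₁C_{A0}(e^(−k₁t) − e^(−k₂t))/(k₂−k₁).
e^(−k₁t) = e^(−2.84×0.475) = e^(−1.349) = 0.2595; e^(−k₂t) = e^(−0.5367) = 0.5846.
C_B = 2.84×2.04/(1.13−2.84) × (0.2595−0.5846) = (-3.388)×(-0.3251) = 1.102 kmol/m³.
C_A = C_{A0}e^(−k₁t) = 0.5294 kmol/m³, so C_C = C_{A0}−C_A−C_B = 0.4090 kmol/m³; C_B/C_C = 2.69.

2.69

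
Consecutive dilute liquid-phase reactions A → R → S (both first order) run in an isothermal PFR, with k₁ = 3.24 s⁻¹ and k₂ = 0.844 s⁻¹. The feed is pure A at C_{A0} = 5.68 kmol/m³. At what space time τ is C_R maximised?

0.561 s

For first-order series the maximum of C_R occurs at τ_opt = ln(k₂/k₁)/(k₂−k₁).
= ln(0.844/3.24)/(0.844−3.24) = ln(0.2605)/-2.396 = -1.345/-2.396 = 0.561 s.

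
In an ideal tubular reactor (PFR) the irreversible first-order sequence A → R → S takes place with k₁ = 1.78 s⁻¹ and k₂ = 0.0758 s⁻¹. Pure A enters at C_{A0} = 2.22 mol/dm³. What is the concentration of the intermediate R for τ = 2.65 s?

For first-order series with pure A initially, C_R(τ) = k₁C_{A0}/(k₂−k₁)·(e^(−k₁τ) − e^(−k₂τ)).
e^(−k₁τ) = e^(−1.78×2.65) = e^(−4.717) = 0.008942; e^(−k₂τ) = e^(−0.2009) = 0.8180.
C_R = 1.78×2.22/(0.0758−1.78) × (0.008942−0.8180) = (-2.319)×(-0.8091) = 1.876 mol/dm³.

1.88 mol/dm³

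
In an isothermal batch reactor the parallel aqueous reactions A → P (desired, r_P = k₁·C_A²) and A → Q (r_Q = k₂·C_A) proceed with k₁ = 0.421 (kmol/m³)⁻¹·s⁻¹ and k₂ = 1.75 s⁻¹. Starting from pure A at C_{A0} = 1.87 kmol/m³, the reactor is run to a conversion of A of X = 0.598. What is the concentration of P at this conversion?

0.265 kmol/m³

C_A = C_{A0}(1−X) = 0.7517 kmol/m³.
Along a PFR/batch, dC_Q/dC_A = −r_Q/(r_P+r_Q) = −k₂/(k₂+k₁·C_A).
Integrating from C_{A0} to C_A: C_Q = (1.75/0.421)·ln[(1.75+0.421·1.87)/(1.75+0.421·0.752)] = 4.157·ln(2.537/2.066) = 0.8531 kmol/m³.
Then C_P = (C_{A0}−C_A) − C_Q = 1.118 − 0.8531 = 0.2651 kmol/m³.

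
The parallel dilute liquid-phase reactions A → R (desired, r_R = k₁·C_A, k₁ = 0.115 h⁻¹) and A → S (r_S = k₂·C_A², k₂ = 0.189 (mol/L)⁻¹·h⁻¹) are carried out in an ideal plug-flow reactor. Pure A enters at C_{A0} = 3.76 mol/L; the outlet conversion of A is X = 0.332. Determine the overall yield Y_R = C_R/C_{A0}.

C_A = C_{A0}(1−X) = 2.512 mol/L.
Along a PFR/batch, dC_R/dC_A = −r_R/(r_R+r_S) = −k₁/(k₁+k₂·C_A).
Integrating from C_{A0} to C_A: C_R = (0.115/0.189)·ln[(0.115+0.189·3.76)/(0.115+0.189·2.51)] = 0.6085·ln(0.8256/0.5897) = 0.2048 mol/L.
Y_R = C_R/C_{A0} = 0.2048/3.76 = 0.0545.

0.0545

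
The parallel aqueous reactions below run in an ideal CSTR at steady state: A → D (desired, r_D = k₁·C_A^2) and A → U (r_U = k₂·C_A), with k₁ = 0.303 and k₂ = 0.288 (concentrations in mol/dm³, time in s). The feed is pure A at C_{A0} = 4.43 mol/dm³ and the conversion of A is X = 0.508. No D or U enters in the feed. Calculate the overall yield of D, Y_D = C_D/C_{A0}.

Exit C_A = C_{A0}(1−X) = 4.43×0.492 = 2.180 mol/dm³.
Rates in a CSTR are evaluated at the outlet concentration: r_D = 0.303×2.180^2 = 1.439, r_U = 0.288×2.180 = 0.6277.
Fraction of consumed A going to D: r_D/(r_D+r_U) = 0.6963.
C_D = 0.6963·C_{A0}·X = 0.6963×4.43×0.508 = 1.57 mol/dm³; Y_D = C_D/C_{A0} = 0.354.

0.354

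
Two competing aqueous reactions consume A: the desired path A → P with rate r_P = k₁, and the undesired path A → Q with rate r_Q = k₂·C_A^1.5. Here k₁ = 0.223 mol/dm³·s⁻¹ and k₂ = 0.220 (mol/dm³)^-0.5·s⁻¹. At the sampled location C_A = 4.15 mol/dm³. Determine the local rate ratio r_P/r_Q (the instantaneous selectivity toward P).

S_{P/Q} = r_P/r_Q = (k₁)/(k₂·C_A^1.5) = (k₁/k₂)·C_A^-1.5.
= (0.223) / (0.220×4.150^1.5) = 0.2230/1.860 = 0.120.
The undesired path is higher order in A, so low C_A (CSTR or dilute feed) favours P.

0.120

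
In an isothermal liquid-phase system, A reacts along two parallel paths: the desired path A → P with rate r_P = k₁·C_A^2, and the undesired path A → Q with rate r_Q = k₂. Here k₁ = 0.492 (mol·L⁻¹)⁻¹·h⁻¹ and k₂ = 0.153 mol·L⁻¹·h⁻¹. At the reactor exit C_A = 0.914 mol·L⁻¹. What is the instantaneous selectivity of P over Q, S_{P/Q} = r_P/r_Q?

S_{P/Q} = r_P/r_Q = (k₁·C_A^2)/(k₂) = (k₁/k₂)·C_A^2.
= (0.492×0.9140^2) / (0.153) = 0.4110/0.1530 = 2.69.
Since the desired path is higher order in A, keeping C_A high (PFR or concentrated feed) favours P.

2.69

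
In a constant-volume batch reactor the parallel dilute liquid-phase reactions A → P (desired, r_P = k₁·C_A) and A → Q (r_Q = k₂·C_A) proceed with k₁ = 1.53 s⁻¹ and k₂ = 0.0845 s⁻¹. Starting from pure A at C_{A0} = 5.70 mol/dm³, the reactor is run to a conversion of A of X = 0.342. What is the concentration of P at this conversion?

C_A = C_{A0}(1−X) = 3.751 mol/dm³.
Both paths are first order in A, so the instantaneous fraction to P is constant: dC_P/d(−C_A) = k₁/(k₁+k₂) = 0.9477.
C_P = 0.9477·(C_{A0}−C_A) = 0.9477×1.949 = 1.85 mol/dm³.

1.85 mol/dm³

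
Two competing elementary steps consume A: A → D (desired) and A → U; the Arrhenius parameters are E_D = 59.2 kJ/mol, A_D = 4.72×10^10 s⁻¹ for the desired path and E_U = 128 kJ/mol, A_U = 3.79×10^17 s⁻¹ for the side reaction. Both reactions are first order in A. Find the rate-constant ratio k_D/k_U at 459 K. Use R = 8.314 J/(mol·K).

k_D/k_U = (A_D/A_U)·exp[−(E_D−E_U)/(RT)] = (A_D/A_U)·exp[(E_U−E_D)/(RT)].
(E_U−E_D)/(RT) = (128−59.2)×10³/(8.314×459) = 68800/3816 = 18.03.
k_D/k_U = (4.72×10^10/3.79×10^17)·exp(18.03) = 1.245×10^-7 × 6.758×10^7 = 8.42.

8.42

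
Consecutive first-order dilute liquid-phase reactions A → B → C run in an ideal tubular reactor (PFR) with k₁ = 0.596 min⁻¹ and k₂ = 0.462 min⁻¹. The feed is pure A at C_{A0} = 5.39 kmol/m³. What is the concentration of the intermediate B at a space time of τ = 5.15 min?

1.11 kmol/m³

For first-order series with pure A initially, C_B(τ) = k₁C_{A0}/(k₂−k₁)·(e^(−k₁τ) − e^(−k₂τ)).
e^(−k₁τ) = e^(−0.596×5.15) = e^(−3.069) = 0.04645; e^(−k₂τ) = e^(−2.379) = 0.09262.
C_B = 0.596×5.39/(0.462−0.596) × (0.04645−0.09262) = (-23.97)×(-0.04617) = 1.107 kmol/m³.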